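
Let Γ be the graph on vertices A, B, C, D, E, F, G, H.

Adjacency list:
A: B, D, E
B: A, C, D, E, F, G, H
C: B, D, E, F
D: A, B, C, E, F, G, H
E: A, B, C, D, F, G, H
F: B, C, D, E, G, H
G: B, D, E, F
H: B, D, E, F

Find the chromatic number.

5

B, D, E, F, H are pairwise adjacent (a clique of size 5), so at least 5 colors are needed.
A valid assignment using 5 colors: A=yellow, B=green, C=purple, D=blue, E=red, F=yellow, G=purple, H=purple. No two adjacent vertices share a color.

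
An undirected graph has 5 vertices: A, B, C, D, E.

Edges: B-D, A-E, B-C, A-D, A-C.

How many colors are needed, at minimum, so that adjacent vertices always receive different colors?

2

A and D are adjacent, so at least 2 colors are needed.
2 colors suffice: A=1, B=1, C=2, D=2, E=2. Every edge joins two different colors.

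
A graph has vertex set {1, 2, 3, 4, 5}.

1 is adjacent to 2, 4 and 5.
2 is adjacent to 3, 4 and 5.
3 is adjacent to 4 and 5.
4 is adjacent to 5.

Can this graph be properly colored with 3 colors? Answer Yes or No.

1, 2, 4, 5 are mutually adjacent (a clique of size 4), so at least 4 colors are needed.
So 3 colors are not enough.

No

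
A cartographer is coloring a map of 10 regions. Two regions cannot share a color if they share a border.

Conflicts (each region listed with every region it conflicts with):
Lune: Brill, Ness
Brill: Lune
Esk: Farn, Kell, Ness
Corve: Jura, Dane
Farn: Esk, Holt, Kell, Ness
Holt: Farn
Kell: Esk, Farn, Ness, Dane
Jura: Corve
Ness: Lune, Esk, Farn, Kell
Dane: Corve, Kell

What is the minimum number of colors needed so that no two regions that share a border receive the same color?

4

Esk, Farn, Kell, Ness are mutually in conflict, so at least 4 colors are needed.
4 colors suffice: color 1 → {Lune, Corve, Farn}; color 2 → {Brill, Holt, Kell, Jura}; color 3 → {Ness, Dane}; color 4 → {Esk}. Each listed conflict is separated.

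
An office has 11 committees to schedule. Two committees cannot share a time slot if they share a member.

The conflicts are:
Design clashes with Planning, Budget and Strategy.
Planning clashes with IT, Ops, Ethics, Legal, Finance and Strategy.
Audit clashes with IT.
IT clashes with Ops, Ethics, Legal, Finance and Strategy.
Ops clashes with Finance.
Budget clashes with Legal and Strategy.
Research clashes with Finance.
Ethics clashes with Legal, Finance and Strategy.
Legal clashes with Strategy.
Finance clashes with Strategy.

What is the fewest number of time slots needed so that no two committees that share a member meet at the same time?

5

Planning, IT, Ethics, Legal, Strategy pairwise conflict, so at least 5 time slots are needed.
5 time slots suffice: time slot 1 → {Planning, Audit, Budget, Research}; time slot 2 → {Design, IT}; time slot 3 → {Ops, Strategy}; time slot 4 → {Legal, Finance}; time slot 5 → {Ethics}. Each listed conflict is separated.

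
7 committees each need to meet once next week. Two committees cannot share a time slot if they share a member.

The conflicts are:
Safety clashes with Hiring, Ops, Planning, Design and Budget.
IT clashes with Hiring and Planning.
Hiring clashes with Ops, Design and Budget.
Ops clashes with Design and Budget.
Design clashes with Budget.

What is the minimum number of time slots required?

5

Safety, Hiring, Ops, Design, Budget all conflict with each other, so at least 5 time slots are needed.
5 time slots suffice: time slot 1 → {Safety, IT}; time slot 2 → {Hiring, Planning}; time slot 3 → {Budget}; time slot 4 → {Design}; time slot 5 → {Ops}. Each listed conflict is separated.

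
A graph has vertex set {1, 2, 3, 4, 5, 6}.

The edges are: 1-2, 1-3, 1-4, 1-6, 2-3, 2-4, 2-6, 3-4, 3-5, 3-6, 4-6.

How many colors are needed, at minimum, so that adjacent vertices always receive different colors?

5

1, 2, 3, 4, 6 are mutually adjacent (a clique of size 5), so at least 5 colors are needed.
5 colors suffice: color red → {3}; color blue → {4, 5}; color green → {2}; color yellow → {6}; color purple → {1}. Each edge has distinct colors on its endpoints.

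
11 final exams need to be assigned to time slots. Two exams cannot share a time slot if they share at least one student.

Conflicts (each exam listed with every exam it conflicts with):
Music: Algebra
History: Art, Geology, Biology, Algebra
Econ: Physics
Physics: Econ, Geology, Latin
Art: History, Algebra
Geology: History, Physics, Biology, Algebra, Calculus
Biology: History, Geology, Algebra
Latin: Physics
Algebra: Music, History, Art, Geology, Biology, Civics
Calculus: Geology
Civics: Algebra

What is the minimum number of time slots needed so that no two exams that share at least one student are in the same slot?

History, Geology, Biology, Algebra are mutually in conflict, so at least 4 time slots are needed.
4 time slots suffice: time slot 1 → {Physics, Algebra, Calculus}; time slot 2 → {Music, Econ, Art, Geology, Latin, Civics}; time slot 3 → {History}; time slot 4 → {Biology}. No two conflicting exams share a time slot.

4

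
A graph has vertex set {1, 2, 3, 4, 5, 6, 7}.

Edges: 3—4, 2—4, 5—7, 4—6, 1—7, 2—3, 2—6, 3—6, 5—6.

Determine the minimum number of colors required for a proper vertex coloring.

4

2, 3, 4, 6 are pairwise adjacent (a clique of size 4), so at least 4 colors are needed.
4 colors suffice: color red → {6, 7}; color blue → {1, 3, 5}; color green → {4}; color yellow → {2}. Each edge has distinct colors on its endpoints.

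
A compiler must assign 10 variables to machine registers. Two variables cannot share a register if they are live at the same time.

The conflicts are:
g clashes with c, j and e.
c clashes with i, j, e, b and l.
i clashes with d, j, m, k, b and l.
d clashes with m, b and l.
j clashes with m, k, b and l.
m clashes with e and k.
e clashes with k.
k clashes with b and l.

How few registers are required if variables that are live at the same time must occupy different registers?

4

c, i, j, b are mutually in conflict, so at least 4 registers are needed.
Using 4 registers: g=2, c=3, i=2, d=1, j=1, m=4, e=1, k=3, b=4, l=4. Every pair that conflicts lands in different registers.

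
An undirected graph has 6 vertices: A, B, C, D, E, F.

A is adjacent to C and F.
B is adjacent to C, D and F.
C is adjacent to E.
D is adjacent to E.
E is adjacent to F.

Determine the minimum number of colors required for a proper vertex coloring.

2

D and E are adjacent, so at least 2 colors are needed.
One proper 2-coloring: A=red, B=red, C=blue, D=blue, E=red, F=blue. Each edge has distinct colors on its endpoints.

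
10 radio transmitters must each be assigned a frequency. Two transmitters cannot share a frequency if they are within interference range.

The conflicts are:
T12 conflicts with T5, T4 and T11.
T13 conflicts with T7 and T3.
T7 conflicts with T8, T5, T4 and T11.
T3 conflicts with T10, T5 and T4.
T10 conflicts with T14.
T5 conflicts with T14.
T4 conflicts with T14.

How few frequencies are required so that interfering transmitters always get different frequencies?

T13 and T3 conflict, so at least 2 frequencies are needed.
2 frequencies suffice: T12=1, T13=2, T7=1, T3=1, T8=2, T10=2, T5=2, T4=2, T11=2, T14=1. Every pair that conflicts lands in different frequencies.

2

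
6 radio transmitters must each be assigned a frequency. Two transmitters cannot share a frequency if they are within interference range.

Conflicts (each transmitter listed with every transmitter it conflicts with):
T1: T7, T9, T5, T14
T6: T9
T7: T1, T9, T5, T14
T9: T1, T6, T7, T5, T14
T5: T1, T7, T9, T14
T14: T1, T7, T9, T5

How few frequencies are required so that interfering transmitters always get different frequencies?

5

T1, T7, T9, T5, T14 are mutually in conflict, so at least 5 frequencies are needed.
5 frequencies suffice: T1=3, T6=2, T7=5, T9=1, T5=2, T14=4. Each listed conflict is separated.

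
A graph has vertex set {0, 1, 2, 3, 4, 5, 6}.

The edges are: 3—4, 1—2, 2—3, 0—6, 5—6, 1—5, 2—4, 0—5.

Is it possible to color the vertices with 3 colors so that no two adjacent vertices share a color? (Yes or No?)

The chromatic number is 3. 2, 3, 4 are mutually adjacent, so at least 3 colors are needed.
3 colors suffice: color red → {2, 5}; color blue → {1, 3, 6}; color green → {0, 4}.
That is already a proper 3-coloring.

Yes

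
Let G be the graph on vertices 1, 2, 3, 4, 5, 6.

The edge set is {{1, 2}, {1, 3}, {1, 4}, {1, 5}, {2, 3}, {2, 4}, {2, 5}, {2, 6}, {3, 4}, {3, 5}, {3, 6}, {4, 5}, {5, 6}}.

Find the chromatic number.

5

1, 2, 3, 4, 5 are pairwise adjacent (a clique of size 5), so at least 5 colors are needed.
5 colors suffice: color red → {2}; color blue → {5}; color green → {3}; color yellow → {1, 6}; color purple → {4}. Each edge has distinct colors on its endpoints.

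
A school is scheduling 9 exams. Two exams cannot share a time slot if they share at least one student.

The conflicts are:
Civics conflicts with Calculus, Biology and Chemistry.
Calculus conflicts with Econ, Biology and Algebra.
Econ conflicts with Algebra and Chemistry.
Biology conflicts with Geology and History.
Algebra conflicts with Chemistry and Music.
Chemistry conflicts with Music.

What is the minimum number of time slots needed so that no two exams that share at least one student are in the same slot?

Econ, Algebra, Chemistry pairwise conflict, so at least 3 time slots are needed.
Using 3 time slots: Civics=3, Calculus=2, Econ=3, Biology=1, Geology=2, Algebra=1, Chemistry=2, History=2, Music=3. Every pair that conflicts lands in different time slots.

3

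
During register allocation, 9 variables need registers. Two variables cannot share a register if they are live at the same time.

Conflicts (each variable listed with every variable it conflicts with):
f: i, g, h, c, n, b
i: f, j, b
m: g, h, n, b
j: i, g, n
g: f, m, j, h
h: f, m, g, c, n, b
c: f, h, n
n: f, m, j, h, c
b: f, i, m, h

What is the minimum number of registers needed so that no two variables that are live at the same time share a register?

4

f, h, c, n all conflict with each other, so at least 4 registers are needed.
4 registers suffice: register 1 → {i, h}; register 2 → {f, m, j}; register 3 → {g, n, b}; register 4 → {c}. Each listed conflict is separated.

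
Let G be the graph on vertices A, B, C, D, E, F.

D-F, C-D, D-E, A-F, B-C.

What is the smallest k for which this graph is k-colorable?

2

D and F are adjacent, so at least 2 colors are needed.
2 colors suffice: color 1 → {A, B, D}; color 2 → {C, E, F}. Each edge has distinct colors on its endpoints.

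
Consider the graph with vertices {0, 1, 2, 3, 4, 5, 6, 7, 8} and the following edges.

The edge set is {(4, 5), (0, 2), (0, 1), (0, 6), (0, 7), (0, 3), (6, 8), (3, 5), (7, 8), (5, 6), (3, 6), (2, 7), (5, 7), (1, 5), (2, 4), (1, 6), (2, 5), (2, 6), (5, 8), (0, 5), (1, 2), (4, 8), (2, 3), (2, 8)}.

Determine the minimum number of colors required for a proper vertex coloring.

0, 1, 2, 5, 6 are mutually adjacent (a clique of size 5), so at least 5 colors are needed.
A valid assignment using 5 colors: 0=d, 1=e, 2=b, 3=e, 4=c, 5=a, 6=c, 7=c, 8=d. Every edge joins two different colors.

5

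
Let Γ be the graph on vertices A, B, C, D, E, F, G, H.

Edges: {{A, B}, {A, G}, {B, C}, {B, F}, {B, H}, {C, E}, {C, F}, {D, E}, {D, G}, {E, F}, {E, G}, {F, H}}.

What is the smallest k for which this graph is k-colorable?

3

B, F, H are mutually adjacent, so at least 3 colors are needed.
3 colors suffice: color red → {F, G}; color blue → {B, E}; color green → {A, C, D, H}. No two adjacent vertices share a color.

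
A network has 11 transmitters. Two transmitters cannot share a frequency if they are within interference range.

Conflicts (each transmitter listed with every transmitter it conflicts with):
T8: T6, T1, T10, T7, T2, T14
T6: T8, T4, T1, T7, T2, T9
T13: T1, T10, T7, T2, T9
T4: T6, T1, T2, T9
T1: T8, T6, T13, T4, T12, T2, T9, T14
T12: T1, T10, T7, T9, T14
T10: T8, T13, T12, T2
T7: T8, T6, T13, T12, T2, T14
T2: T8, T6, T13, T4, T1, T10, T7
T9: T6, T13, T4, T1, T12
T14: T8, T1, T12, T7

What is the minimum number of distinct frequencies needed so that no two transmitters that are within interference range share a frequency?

T8, T6, T7, T2 are mutually in conflict, so at least 4 frequencies are needed.
4 frequencies suffice: T8=4, T6=3, T13=3, T4=4, T1=1, T12=3, T10=1, T7=1, T2=2, T9=2, T14=2. Every pair that conflicts lands in different frequencies.

4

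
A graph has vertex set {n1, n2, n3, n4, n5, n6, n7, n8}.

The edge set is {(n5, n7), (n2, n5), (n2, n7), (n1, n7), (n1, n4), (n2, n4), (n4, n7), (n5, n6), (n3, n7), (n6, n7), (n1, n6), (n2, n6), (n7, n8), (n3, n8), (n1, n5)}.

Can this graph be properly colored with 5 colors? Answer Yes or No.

Yes

The chromatic number is 4. n2, n5, n6, n7 are mutually adjacent (a clique of size 4), so at least 4 colors are needed.
One proper 4-coloring: n1=3, n2=3, n3=2, n4=2, n5=2, n6=4, n7=1, n8=3.
Since 5 ≥ 4, a proper 5-coloring certainly exists.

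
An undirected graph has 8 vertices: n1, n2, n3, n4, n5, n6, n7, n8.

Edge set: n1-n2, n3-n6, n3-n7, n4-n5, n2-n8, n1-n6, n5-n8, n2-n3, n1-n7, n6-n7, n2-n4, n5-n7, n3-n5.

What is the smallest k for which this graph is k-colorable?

n3, n6, n7 form a triangle, so at least 3 colors are needed.
A valid assignment using 3 colors: n1=3, n2=1, n3=3, n4=3, n5=2, n6=2, n7=1, n8=3. No two adjacent vertices share a color.

3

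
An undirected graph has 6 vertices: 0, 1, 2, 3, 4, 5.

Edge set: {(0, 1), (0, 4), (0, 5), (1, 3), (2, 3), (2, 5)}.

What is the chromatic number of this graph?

The cycle 1-3-2-5-0-1 has odd length 5, so it cannot be 2-colored; at least 3 colors are needed.
A valid assignment using 3 colors: 0=a, 1=c, 2=a, 3=b, 4=b, 5=b. Every edge joins two different colors.

3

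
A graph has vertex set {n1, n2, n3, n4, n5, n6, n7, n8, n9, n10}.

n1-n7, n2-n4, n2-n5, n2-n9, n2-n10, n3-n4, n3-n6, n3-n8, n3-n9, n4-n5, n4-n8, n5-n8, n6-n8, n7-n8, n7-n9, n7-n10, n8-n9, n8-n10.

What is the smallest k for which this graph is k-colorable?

3

n7, n8, n9 are pairwise adjacent, so at least 3 colors are needed.
3 colors suffice: color 1 → {n1, n2, n8}; color 2 → {n4, n6, n9, n10}; color 3 → {n3, n5, n7}. Each edge has distinct colors on its endpoints.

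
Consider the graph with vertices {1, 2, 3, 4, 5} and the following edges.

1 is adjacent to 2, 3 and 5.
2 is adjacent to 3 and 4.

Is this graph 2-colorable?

1, 2, 3 are pairwise adjacent, so at least 3 colors are needed.
So 2 colors are not enough.

No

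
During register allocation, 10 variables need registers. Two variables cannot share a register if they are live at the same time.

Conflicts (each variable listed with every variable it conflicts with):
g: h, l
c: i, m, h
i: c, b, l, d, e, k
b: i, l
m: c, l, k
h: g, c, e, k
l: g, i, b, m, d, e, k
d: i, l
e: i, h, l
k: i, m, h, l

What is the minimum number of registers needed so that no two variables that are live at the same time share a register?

3

i, b, l pairwise conflict, so at least 3 registers are needed.
A valid assignment using 3 registers: g=2, c=3, i=2, b=3, m=2, h=1, l=1, d=3, e=3, k=3. Each listed conflict is separated.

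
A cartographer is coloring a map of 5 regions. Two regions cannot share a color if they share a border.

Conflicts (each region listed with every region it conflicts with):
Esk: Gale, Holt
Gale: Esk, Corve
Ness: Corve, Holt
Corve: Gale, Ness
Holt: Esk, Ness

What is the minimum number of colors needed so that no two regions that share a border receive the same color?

3

The cycle Esk-Holt-Ness-Corve-Gale-Esk has odd length 5, so it cannot be 2-colored; at least 3 colors are needed.
3 colors suffice: Esk=1, Gale=2, Ness=1, Corve=3, Holt=2. Every pair that conflicts lands in different colors.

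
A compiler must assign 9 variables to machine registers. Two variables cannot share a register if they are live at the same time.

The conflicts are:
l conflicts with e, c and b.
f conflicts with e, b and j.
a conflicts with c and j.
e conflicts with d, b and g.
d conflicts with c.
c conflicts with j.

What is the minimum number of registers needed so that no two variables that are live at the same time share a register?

f, e, b all conflict with each other, so at least 3 registers are needed.
3 registers suffice: register 1 → {e, c}; register 2 → {l, f, a, d, g}; register 3 → {b, j}. Every pair that conflicts lands in different registers.

3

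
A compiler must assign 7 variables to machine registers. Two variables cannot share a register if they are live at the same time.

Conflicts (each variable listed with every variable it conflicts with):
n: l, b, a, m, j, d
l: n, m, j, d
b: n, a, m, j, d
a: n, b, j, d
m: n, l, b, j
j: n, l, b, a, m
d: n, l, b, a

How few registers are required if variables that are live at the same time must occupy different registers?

4

n, l, m, j all conflict with each other, so at least 4 registers are needed.
Using 4 registers: n=1, l=3, b=3, a=4, m=4, j=2, d=2. Every pair that conflicts lands in different registers.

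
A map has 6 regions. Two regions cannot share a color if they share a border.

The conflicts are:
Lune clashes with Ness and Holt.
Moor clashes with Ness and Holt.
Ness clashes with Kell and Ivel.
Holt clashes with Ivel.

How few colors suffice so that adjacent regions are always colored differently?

2

Ness and Kell conflict, so at least 2 colors are needed.
2 colors suffice: color 1 → {Ness, Holt}; color 2 → {Lune, Moor, Kell, Ivel}. Every pair that conflicts lands in different colors.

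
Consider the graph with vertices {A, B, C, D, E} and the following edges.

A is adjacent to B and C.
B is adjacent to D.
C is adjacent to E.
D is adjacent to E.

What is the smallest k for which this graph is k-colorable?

The cycle D-E-C-A-B-D has odd length 5, so it cannot be 2-colored; at least 3 colors are needed.
3 colors suffice: color red → {B, C}; color blue → {A, E}; color green → {D}. Every edge joins two different colors.

3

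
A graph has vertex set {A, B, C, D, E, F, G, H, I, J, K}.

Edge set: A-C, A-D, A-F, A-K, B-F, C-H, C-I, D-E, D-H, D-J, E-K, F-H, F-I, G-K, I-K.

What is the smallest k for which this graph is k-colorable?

2

F and H are adjacent, so at least 2 colors are needed.
A valid assignment using 2 colors: A=1, B=1, C=2, D=2, E=1, F=2, G=1, H=1, I=1, J=1, K=2. Every edge joins two different colors.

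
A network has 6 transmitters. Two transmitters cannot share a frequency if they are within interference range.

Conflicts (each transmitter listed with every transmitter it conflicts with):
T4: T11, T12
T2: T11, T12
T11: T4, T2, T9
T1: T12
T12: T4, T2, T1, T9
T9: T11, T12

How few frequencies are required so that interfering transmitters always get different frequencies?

2

T1 and T12 conflict, so at least 2 frequencies are needed.
2 frequencies suffice: frequency 1 → {T11, T12}; frequency 2 → {T4, T2, T1, T9}. No two conflicting transmitters share a frequency.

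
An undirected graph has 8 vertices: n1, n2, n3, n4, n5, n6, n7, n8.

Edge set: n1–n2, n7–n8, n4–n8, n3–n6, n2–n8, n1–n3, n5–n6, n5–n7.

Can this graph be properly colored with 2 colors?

The cycle n3-n6-n5-n7-n8-n2-n1-n3 has odd length 7, so it cannot be 2-colored; at least 3 colors are needed.
So 2 colors are not enough.

No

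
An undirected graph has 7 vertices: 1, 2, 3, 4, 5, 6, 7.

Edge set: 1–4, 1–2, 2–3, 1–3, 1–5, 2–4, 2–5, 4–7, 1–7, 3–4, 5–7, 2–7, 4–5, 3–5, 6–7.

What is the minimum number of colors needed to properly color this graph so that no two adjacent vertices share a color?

1, 2, 4, 5, 7 are pairwise adjacent (a clique of size 5), so at least 5 colors are needed.
5 colors suffice: color red → {3, 7}; color blue → {4, 6}; color green → {1}; color yellow → {5}; color purple → {2}. No two adjacent vertices share a color.

5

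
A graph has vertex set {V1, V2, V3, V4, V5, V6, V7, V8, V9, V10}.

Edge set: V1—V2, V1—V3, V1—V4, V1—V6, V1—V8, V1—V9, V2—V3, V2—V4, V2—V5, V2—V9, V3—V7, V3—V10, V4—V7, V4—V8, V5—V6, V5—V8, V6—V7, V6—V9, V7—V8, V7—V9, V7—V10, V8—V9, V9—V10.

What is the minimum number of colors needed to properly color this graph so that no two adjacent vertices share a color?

3

V7, V9, V10 are mutually adjacent, so at least 3 colors are needed.
A valid assignment using 3 colors: V1=2, V2=3, V3=1, V4=1, V5=1, V6=3, V7=2, V8=3, V9=1, V10=3. Each edge has distinct colors on its endpoints.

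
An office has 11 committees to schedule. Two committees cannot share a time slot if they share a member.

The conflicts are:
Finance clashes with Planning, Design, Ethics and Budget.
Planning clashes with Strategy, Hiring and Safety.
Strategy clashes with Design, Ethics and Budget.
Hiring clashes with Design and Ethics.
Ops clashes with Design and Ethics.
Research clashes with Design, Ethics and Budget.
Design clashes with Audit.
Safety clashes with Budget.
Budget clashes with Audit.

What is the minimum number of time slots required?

2

Finance and Ethics conflict, so at least 2 time slots are needed.
2 time slots suffice: time slot 1 → {Planning, Design, Ethics, Budget}; time slot 2 → {Finance, Strategy, Hiring, Ops, Research, Safety, Audit}. Each listed conflict is separated.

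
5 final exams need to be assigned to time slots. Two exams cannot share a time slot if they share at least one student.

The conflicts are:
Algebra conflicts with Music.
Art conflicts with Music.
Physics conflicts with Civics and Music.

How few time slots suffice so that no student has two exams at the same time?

Art and Music conflict, so at least 2 time slots are needed.
2 time slots suffice: Algebra=2, Art=2, Physics=2, Civics=1, Music=1. Every pair that conflicts lands in different time slots.

2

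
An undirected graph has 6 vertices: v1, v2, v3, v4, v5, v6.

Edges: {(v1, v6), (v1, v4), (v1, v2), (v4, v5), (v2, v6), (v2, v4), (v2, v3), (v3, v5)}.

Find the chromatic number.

3

v1, v2, v4 are mutually adjacent, so at least 3 colors are needed.
3 colors suffice: color 1 → {v2, v5}; color 2 → {v1, v3}; color 3 → {v4, v6}. No two adjacent vertices share a color.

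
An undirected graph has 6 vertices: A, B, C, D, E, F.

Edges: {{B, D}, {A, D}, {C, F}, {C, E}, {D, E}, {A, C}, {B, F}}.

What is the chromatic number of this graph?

The cycle F-B-D-E-C-F has odd length 5, so it cannot be 2-colored; at least 3 colors are needed.
A valid assignment using 3 colors: A=blue, B=blue, C=red, D=red, E=blue, F=green. No two adjacent vertices share a color.

3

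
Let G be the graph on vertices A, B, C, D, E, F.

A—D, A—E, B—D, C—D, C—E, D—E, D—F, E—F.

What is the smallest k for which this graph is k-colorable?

3

C, D, E are mutually adjacent, so at least 3 colors are needed.
A valid assignment using 3 colors: A=3, B=2, C=3, D=1, E=2, F=3. Every edge joins two different colors.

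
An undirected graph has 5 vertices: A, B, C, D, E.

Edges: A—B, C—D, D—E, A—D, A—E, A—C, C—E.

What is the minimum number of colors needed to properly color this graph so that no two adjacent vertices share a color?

4

A, C, D, E form a clique, so at least 4 colors are needed.
4 colors suffice: A=red, B=blue, C=green, D=yellow, E=blue. Every edge joins two different colors.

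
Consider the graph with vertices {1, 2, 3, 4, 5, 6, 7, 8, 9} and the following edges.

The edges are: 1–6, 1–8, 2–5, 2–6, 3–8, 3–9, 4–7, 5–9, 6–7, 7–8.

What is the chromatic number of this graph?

The cycle 2-6-7-8-3-9-5-2 has odd length 7, so it cannot be 2-colored; at least 3 colors are needed.
3 colors suffice: color red → {4, 6, 8, 9}; color blue → {1, 3, 5, 7}; color green → {2}. No two adjacent vertices share a color.

3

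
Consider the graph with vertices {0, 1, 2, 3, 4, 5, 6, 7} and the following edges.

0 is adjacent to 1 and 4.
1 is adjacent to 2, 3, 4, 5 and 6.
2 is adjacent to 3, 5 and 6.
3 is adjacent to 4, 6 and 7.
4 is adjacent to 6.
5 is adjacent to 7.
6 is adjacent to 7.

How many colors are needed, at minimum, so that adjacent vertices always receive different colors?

4

1, 2, 3, 6 are mutually adjacent (a clique of size 4), so at least 4 colors are needed.
4 colors suffice: 0=b, 1=a, 2=d, 3=c, 4=d, 5=b, 6=b, 7=a. Every edge joins two different colors.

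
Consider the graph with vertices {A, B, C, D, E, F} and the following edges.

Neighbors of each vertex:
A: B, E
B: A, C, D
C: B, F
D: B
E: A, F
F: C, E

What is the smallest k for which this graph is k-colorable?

The cycle F-E-A-B-C-F has odd length 5, so it cannot be 2-colored; at least 3 colors are needed.
3 colors suffice: color 1 → {B, F}; color 2 → {A, C, D}; color 3 → {E}. No two adjacent vertices share a color.

3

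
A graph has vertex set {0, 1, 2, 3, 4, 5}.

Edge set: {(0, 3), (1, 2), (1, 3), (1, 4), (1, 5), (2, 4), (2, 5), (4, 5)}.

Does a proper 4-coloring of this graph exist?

Yes

The chromatic number is 4. 1, 2, 4, 5 form a clique, so at least 4 colors are needed.
A valid assignment using 4 colors: 0=red, 1=red, 2=green, 3=blue, 4=yellow, 5=blue.
That is already a proper 4-coloring.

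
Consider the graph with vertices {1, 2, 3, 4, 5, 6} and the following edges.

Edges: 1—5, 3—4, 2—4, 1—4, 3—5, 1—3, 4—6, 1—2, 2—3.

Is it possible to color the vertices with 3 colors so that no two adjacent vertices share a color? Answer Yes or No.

No

1, 2, 3, 4 are pairwise adjacent (a clique of size 4), so at least 4 colors are needed.
So 3 colors are not enough.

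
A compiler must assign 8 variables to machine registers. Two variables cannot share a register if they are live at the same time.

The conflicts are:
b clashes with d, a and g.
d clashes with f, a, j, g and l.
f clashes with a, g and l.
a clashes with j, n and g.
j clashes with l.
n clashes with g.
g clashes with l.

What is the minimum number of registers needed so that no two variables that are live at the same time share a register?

b, d, a, g all conflict with each other, so at least 4 registers are needed.
A valid assignment using 4 registers: b=4, d=2, f=4, a=1, j=3, n=2, g=3, l=1. No two conflicting variables share a register.

4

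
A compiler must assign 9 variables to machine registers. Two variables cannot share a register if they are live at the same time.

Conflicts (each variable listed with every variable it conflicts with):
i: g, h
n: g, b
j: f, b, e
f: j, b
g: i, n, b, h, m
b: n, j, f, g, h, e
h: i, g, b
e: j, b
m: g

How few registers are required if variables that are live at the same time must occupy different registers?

3

i, g, h all conflict with each other, so at least 3 registers are needed.
Using 3 registers: i=1, n=3, j=2, f=3, g=2, b=1, h=3, e=3, m=1. No two conflicting variables share a register.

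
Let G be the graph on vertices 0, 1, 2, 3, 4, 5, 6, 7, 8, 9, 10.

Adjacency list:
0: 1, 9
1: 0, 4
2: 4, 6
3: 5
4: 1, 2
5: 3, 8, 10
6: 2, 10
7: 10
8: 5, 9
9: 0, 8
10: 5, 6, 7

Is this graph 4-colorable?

Yes

The chromatic number is 3. The cycle 1-0-9-8-5-10-6-2-4-1 has odd length 9, so it cannot be 2-colored; at least 3 colors are needed.
3 colors suffice: color a → {1, 2, 3, 8, 10}; color b → {0, 4, 5, 6, 7}; color c → {9}.
Since 4 ≥ 3, a proper 4-coloring certainly exists.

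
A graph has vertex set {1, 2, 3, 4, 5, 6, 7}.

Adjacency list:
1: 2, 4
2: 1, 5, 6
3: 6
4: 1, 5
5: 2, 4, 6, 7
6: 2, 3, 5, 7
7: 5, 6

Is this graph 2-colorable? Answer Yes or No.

No

5, 6, 7 form a triangle, so at least 3 colors are needed.
So 2 colors are not enough.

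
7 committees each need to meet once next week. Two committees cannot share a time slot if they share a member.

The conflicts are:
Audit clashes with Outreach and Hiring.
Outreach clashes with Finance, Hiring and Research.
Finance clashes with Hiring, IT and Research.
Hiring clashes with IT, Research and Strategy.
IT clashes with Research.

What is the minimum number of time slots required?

4

Outreach, Finance, Hiring, Research are mutually in conflict, so at least 4 time slots are needed.
4 time slots suffice: time slot 1 → {Hiring}; time slot 2 → {Audit, Finance, Strategy}; time slot 3 → {Research}; time slot 4 → {Outreach, IT}. Each listed conflict is separated.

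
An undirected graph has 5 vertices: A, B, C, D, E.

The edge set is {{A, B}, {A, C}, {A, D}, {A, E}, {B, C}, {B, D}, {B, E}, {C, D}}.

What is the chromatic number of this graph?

A, B, C, D are pairwise adjacent (a clique of size 4), so at least 4 colors are needed.
4 colors suffice: color red → {A}; color blue → {B}; color green → {D, E}; color yellow → {C}. Each edge has distinct colors on its endpoints.

4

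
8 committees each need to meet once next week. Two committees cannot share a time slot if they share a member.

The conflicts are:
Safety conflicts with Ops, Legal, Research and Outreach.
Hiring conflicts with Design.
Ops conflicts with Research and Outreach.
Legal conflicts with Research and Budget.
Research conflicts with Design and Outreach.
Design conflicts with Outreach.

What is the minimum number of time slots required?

Safety, Ops, Research, Outreach are mutually in conflict, so at least 4 time slots are needed.
4 time slots suffice: Safety=2, Hiring=1, Ops=4, Legal=3, Research=1, Design=2, Budget=1, Outreach=3. No two conflicting committees share a time slot.

4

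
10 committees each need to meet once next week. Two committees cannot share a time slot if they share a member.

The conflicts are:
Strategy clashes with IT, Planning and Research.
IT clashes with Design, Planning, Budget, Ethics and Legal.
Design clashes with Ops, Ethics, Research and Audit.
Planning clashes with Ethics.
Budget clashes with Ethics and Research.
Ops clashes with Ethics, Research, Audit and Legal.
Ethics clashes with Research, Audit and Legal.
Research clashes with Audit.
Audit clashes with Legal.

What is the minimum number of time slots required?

5

Design, Ops, Ethics, Research, Audit pairwise conflict, so at least 5 time slots are needed.
5 time slots suffice: Strategy=1, IT=2, Design=5, Planning=3, Budget=3, Ops=4, Ethics=1, Research=2, Audit=3, Legal=5. Each listed conflict is separated.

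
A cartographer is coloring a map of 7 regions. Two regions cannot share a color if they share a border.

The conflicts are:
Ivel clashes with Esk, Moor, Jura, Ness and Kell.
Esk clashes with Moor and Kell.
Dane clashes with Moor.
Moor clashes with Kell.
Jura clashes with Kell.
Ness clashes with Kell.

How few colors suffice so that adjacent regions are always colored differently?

4

Ivel, Esk, Moor, Kell are mutually in conflict, so at least 4 colors are needed.
4 colors suffice: Ivel=2, Esk=4, Dane=1, Moor=3, Jura=3, Ness=3, Kell=1. No two conflicting regions share a color.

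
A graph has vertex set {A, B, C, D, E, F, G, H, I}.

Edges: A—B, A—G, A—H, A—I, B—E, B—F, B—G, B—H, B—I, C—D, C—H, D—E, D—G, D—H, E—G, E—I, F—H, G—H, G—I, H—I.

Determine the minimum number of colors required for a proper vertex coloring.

5

A, B, G, H, I are pairwise adjacent (a clique of size 5), so at least 5 colors are needed.
One proper 5-coloring: A=5, B=3, C=2, D=3, E=1, F=2, G=2, H=1, I=4. Every edge joins two different colors.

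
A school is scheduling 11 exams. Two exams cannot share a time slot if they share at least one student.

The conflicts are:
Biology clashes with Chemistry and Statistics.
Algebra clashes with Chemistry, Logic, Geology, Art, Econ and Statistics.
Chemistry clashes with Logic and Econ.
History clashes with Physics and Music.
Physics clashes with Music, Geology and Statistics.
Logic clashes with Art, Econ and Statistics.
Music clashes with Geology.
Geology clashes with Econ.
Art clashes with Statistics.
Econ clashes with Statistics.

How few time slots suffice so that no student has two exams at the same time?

4

Algebra, Logic, Art, Statistics are mutually in conflict, so at least 4 time slots are needed.
4 time slots suffice: Biology=2, Algebra=2, Chemistry=1, History=1, Physics=2, Logic=4, Music=3, Geology=1, Art=3, Econ=3, Statistics=1. Every pair that conflicts lands in different time slots.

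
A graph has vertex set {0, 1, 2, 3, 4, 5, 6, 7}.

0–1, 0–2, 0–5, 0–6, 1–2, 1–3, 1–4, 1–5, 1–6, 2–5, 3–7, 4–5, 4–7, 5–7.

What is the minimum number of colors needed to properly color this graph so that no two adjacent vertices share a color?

4

0, 1, 2, 5 are pairwise adjacent (a clique of size 4), so at least 4 colors are needed.
One proper 4-coloring: 0=c, 1=a, 2=d, 3=b, 4=c, 5=b, 6=b, 7=a. Every edge joins two different colors.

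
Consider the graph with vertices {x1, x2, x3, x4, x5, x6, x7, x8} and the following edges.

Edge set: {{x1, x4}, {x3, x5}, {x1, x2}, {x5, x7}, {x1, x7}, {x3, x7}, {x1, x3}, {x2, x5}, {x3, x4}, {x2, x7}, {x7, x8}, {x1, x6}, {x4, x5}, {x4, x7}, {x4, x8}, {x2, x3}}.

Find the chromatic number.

4

x2, x3, x5, x7 form a clique, so at least 4 colors are needed.
4 colors suffice: x1=3, x2=2, x3=4, x4=2, x5=3, x6=1, x7=1, x8=3. No two adjacent vertices share a color.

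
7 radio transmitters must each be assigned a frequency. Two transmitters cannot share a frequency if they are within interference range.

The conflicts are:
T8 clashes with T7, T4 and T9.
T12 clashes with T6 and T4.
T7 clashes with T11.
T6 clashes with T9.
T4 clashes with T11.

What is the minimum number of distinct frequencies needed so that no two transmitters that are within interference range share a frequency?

The cycle T6-T9-T8-T4-T12-T6 has odd length 5, so it cannot be 2-colored; at least 3 frequencies are needed.
3 frequencies suffice: frequency 1 → {T8, T6, T11}; frequency 2 → {T7, T4, T9}; frequency 3 → {T12}. Each listed conflict is separated.

3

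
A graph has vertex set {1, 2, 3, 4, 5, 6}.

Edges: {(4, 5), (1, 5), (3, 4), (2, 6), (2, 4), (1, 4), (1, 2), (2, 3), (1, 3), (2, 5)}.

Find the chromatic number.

4

1, 2, 4, 5 are mutually adjacent (a clique of size 4), so at least 4 colors are needed.
4 colors suffice: 1=blue, 2=red, 3=yellow, 4=green, 5=yellow, 6=blue. Each edge has distinct colors on its endpoints.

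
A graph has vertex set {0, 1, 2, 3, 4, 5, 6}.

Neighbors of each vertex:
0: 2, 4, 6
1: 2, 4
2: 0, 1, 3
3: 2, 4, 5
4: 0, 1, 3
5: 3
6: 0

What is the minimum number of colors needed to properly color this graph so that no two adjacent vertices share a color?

3 and 5 are adjacent, so at least 2 colors are needed.
2 colors suffice: 0=b, 1=b, 2=a, 3=b, 4=a, 5=a, 6=a. No two adjacent vertices share a color.

2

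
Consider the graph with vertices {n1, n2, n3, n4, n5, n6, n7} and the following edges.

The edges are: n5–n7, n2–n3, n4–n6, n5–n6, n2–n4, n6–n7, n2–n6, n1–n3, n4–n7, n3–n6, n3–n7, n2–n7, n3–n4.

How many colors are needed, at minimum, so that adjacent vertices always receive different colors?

5

n2, n3, n4, n6, n7 are mutually adjacent (a clique of size 5), so at least 5 colors are needed.
5 colors suffice: color 1 → {n1, n6}; color 2 → {n7}; color 3 → {n3, n5}; color 4 → {n2}; color 5 → {n4}. Every edge joins two different colors.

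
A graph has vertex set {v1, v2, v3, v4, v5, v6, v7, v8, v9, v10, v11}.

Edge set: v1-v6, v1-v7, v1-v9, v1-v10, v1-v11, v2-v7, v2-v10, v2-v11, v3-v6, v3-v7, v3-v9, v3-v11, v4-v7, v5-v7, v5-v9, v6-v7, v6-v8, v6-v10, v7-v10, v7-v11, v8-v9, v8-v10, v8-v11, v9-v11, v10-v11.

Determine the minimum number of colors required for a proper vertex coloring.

v1, v7, v10, v11 are pairwise adjacent (a clique of size 4), so at least 4 colors are needed.
4 colors suffice: v1=4, v2=4, v3=3, v4=2, v5=2, v6=2, v7=1, v8=4, v9=1, v10=3, v11=2. No two adjacent vertices share a color.

4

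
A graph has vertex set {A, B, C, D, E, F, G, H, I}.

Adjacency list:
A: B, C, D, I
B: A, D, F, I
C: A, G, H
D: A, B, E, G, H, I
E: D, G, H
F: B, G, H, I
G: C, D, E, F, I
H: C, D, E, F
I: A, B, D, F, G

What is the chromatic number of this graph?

4

A, B, D, I are pairwise adjacent (a clique of size 4), so at least 4 colors are needed.
One proper 4-coloring: A=4, B=3, C=1, D=1, E=4, F=1, G=3, H=2, I=2. No two adjacent vertices share a color.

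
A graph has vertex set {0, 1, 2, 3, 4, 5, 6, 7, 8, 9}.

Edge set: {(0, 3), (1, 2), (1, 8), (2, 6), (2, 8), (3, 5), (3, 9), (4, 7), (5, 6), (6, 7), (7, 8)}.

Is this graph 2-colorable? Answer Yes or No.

1, 2, 8 form a triangle, so at least 3 colors are needed.
So 2 colors are not enough.

No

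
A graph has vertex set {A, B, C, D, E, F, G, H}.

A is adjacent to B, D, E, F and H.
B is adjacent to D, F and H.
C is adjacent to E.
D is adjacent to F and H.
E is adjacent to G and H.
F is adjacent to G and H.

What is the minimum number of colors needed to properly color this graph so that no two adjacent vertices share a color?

5

A, B, D, F, H are mutually adjacent (a clique of size 5), so at least 5 colors are needed.
5 colors suffice: color 1 → {E, F}; color 2 → {C, G, H}; color 3 → {A}; color 4 → {D}; color 5 → {B}. Every edge joins two different colors.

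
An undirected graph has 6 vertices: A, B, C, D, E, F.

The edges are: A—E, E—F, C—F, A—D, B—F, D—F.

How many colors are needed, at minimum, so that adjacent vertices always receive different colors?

2

A and D are adjacent, so at least 2 colors are needed.
2 colors suffice: A=1, B=2, C=2, D=2, E=2, F=1. No two adjacent vertices share a color.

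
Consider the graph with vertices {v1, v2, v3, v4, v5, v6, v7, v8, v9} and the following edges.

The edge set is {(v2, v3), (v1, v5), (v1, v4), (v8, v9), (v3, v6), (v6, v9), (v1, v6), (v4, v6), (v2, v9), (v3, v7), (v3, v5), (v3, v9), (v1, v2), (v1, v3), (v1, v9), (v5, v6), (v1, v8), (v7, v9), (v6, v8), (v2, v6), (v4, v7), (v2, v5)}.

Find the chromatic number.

v1, v2, v3, v6, v9 are pairwise adjacent (a clique of size 5), so at least 5 colors are needed.
5 colors suffice: v1=1, v2=5, v3=3, v4=3, v5=4, v6=2, v7=1, v8=3, v9=4. Each edge has distinct colors on its endpoints.

5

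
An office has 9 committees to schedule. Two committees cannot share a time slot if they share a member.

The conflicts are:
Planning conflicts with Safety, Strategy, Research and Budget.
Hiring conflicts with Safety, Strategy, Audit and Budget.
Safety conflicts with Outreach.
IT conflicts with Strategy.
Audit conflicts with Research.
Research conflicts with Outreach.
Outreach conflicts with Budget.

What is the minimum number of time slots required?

The cycle Hiring-Safety-Planning-Research-Audit-Hiring has odd length 5, so it cannot be 2-colored; at least 3 time slots are needed.
Using 3 time slots: Planning=1, Hiring=1, Safety=2, IT=1, Strategy=2, Audit=3, Research=2, Outreach=1, Budget=2. Every pair that conflicts lands in different time slots.

3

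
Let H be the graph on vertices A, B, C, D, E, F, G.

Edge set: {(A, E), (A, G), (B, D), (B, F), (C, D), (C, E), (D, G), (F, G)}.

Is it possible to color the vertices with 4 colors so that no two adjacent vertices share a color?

Yes

The chromatic number is 3. The cycle C-D-G-A-E-C has odd length 5, so it cannot be 2-colored; at least 3 colors are needed.
One proper 3-coloring: A=blue, B=red, C=green, D=blue, E=red, F=blue, G=red.
Since 4 ≥ 3, a proper 4-coloring certainly exists.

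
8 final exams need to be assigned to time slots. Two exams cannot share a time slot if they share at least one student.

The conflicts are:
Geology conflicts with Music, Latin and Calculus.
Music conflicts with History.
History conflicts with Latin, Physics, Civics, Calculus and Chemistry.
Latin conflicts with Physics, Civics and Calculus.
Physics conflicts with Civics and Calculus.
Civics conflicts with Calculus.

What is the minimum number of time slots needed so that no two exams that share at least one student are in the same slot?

History, Latin, Physics, Civics, Calculus pairwise conflict, so at least 5 time slots are needed.
A valid assignment using 5 time slots: Geology=1, Music=2, History=1, Latin=2, Physics=4, Civics=5, Calculus=3, Chemistry=2. No two conflicting exams share a time slot.

5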